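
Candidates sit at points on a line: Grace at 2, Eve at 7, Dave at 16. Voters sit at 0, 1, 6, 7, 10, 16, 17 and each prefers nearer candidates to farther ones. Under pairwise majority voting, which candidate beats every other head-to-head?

Eve

With single-peaked preferences on a line, the Condorcet winner is the candidate closest to the median voter.
The median voter (position 7) is closest to Eve at 7.
Check: Eve vs Grace — voters closer to Eve: 5 of 7.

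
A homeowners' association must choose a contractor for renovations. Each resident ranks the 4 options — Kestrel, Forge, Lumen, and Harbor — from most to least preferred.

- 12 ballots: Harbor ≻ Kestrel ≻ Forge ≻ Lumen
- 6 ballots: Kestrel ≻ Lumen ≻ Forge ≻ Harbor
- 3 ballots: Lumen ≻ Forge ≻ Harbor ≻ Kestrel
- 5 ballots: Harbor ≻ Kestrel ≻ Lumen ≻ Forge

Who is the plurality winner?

Harbor

First-place vote totals:
  Kestrel: 6
  Forge: 0
  Lumen: 3
  Harbor: 17
Harbor has the most first-place votes.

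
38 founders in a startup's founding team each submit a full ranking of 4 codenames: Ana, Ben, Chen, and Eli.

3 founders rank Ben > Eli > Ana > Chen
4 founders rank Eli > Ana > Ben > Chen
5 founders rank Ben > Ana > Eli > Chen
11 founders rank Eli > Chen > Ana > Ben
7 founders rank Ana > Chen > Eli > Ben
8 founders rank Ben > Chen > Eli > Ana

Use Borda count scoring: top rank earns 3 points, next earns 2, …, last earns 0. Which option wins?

Eli

Borda scores:
  Ana: 3·1 + 4·2 + 5·2 + 11·1 + 7·3 + 8·0 = 53
  Ben: 3·3 + 4·1 + 5·3 + 11·0 + 7·0 + 8·3 = 52
  Chen: 3·0 + 4·0 + 5·0 + 11·2 + 7·2 + 8·2 = 52
  Eli: 3·2 + 4·3 + 5·1 + 11·3 + 7·1 + 8·1 = 71
Eli has the highest total.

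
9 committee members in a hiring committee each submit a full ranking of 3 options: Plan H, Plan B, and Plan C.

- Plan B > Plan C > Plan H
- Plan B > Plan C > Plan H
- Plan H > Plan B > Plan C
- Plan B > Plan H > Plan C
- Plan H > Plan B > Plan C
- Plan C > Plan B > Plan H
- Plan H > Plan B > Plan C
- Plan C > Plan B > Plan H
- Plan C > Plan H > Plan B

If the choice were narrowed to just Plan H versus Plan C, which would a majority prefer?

Plan C

Ballots ranking Plan H above Plan C: 4.
Ballots ranking Plan C above Plan H: 5.
Plan C wins the head-to-head, 5–4.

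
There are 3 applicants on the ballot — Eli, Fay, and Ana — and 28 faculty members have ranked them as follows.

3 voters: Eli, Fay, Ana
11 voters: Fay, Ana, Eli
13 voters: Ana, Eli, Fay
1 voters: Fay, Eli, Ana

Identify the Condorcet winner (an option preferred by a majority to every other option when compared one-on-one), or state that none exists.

Head-to-head results (28 voters total):
Eli vs Fay: Eli wins 16–12.
Eli vs Ana: Ana wins 24–4.
Fay vs Ana: Fay wins 15–13.
No candidate beats all others: Eli beats Fay beats Ana beats Eli, a majority cycle.

No Condorcet winner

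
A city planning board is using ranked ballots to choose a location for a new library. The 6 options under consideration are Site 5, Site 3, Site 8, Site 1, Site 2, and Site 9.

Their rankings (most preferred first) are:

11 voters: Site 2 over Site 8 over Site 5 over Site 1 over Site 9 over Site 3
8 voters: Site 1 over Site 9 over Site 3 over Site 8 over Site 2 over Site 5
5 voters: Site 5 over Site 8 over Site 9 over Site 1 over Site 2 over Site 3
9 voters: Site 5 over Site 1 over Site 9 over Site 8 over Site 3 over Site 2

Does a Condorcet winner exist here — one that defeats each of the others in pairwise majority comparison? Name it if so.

Head-to-head results (33 voters total):
Site 5 vs Site 3: Site 5 wins 25–8.
Site 5 vs Site 8: Site 8 wins 19–14.
Site 5 vs Site 1: Site 5 wins 25–8.
Site 5 vs Site 2: Site 2 wins 19–14.
Site 5 vs Site 9: Site 5 wins 25–8.
Site 3 vs Site 8: Site 8 wins 25–8.
Site 3 vs Site 1: Site 1 wins 33–0.
Site 3 vs Site 2: Site 3 wins 17–16.
Site 3 vs Site 9: Site 9 wins 33–0.
Site 8 vs Site 1: Site 1 wins 17–16.
Site 8 vs Site 2: Site 8 wins 22–11.
Site 8 vs Site 9: Site 9 wins 17–16.
Site 1 vs Site 2: Site 1 wins 22–11.
Site 1 vs Site 9: Site 1 wins 28–5.
Site 2 vs Site 9: Site 9 wins 22–11.
No candidate beats all others: Site 5 beats Site 3 beats Site 2 beats Site 5, a majority cycle.

There is no Condorcet winner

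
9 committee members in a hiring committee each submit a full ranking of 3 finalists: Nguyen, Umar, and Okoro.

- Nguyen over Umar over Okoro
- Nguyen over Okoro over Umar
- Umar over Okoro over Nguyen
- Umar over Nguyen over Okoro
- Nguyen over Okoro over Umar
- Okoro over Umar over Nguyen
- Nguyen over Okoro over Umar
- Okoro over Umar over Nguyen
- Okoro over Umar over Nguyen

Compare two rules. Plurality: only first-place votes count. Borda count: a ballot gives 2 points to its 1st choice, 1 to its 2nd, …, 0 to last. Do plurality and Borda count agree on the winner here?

Plurality first-place counts: Nguyen 4, Umar 2, Okoro 3 → Nguyen.
Borda totals: Nguyen 9, Umar 8, Okoro 10 → Okoro.
The two rules disagree: plurality picks Nguyen, Borda picks Okoro.

No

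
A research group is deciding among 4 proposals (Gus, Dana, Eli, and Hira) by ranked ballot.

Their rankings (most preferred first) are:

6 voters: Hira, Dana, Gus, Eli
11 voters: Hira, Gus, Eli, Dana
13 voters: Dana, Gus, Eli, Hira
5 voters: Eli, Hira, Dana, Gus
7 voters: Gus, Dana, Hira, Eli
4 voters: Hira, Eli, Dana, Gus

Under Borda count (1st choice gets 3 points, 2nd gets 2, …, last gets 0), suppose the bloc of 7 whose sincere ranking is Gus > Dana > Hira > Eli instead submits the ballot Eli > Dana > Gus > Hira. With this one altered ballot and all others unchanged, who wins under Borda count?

Borda totals with the altered ballot: Gus 61, Dana 74, Eli 68, Hira 73.
The switch changes the winner from Hira to Dana.

Dana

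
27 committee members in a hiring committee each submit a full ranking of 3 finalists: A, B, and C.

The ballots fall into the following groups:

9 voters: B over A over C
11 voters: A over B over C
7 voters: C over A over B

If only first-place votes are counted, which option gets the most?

First-place vote totals:
  A: 11
  B: 9
  C: 7
A has the most first-place votes.

A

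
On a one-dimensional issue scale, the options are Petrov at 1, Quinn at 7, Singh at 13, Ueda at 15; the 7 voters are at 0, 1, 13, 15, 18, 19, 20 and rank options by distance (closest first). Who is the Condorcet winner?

With single-peaked preferences on a line, the Condorcet winner is the candidate closest to the median voter.
The median voter (position 15) is closest to Ueda at 15.
Check: Ueda vs Quinn — voters closer to Ueda: 5 of 7.

Ueda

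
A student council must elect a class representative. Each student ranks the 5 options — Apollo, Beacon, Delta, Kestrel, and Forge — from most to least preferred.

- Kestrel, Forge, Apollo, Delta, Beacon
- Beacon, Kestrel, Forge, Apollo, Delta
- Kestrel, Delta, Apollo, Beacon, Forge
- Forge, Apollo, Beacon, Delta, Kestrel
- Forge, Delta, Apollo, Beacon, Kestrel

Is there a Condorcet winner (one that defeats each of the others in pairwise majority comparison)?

No

Head-to-head results (5 voters total):
Apollo vs Beacon: Apollo wins 4–1.
Apollo vs Delta: Apollo wins 3–2.
Apollo vs Kestrel: Kestrel wins 3–2.
Apollo vs Forge: Forge wins 4–1.
Beacon vs Delta: Delta wins 3–2.
Beacon vs Kestrel: Beacon wins 3–2.
Beacon vs Forge: Forge wins 3–2.
Delta vs Kestrel: Kestrel wins 3–2.
Delta vs Forge: Forge wins 4–1.
Kestrel vs Forge: Kestrel wins 3–2.
No candidate beats all others: Apollo beats Beacon beats Kestrel beats Apollo, a majority cycle.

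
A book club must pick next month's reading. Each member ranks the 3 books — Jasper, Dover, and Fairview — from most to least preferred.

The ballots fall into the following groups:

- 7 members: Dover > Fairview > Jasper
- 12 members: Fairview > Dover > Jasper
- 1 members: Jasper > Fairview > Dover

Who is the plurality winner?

First-place vote totals:
  Jasper: 1
  Dover: 7
  Fairview: 12
Fairview has the most first-place votes.

Fairview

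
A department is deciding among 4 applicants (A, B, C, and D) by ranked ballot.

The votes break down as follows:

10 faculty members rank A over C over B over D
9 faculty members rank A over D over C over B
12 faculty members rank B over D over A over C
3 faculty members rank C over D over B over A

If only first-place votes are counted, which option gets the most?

A

First-place vote totals:
  A: 19
  B: 12
  C: 3
  D: 0
A has the most first-place votes.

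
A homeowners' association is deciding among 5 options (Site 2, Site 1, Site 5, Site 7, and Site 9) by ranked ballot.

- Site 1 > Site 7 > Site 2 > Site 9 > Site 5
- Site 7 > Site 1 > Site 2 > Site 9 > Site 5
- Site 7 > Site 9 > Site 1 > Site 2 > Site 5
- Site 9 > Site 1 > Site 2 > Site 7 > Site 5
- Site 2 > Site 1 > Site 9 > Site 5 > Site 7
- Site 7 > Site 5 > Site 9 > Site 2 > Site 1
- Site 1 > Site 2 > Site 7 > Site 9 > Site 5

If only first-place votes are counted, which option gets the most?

First-place vote totals:
  Site 2: 1
  Site 1: 2
  Site 5: 0
  Site 7: 3
  Site 9: 1
Site 7 has the most first-place votes.

Site 7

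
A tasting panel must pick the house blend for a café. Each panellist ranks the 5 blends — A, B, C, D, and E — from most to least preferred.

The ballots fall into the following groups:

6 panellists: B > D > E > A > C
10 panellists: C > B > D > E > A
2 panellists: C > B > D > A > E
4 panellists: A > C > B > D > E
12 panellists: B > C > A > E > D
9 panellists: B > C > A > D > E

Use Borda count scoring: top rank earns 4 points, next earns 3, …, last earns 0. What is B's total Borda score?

152

Borda scores:
  A: 6·1 + 10·0 + 2·1 + 4·4 + 12·2 + 9·2 = 66
  B: 6·4 + 10·3 + 2·3 + 4·2 + 12·4 + 9·4 = 152
  C: 6·0 + 10·4 + 2·4 + 4·3 + 12·3 + 9·3 = 123
  D: 6·3 + 10·2 + 2·2 + 4·1 + 12·0 + 9·1 = 55
  E: 6·2 + 10·1 + 2·0 + 4·0 + 12·1 + 9·0 = 34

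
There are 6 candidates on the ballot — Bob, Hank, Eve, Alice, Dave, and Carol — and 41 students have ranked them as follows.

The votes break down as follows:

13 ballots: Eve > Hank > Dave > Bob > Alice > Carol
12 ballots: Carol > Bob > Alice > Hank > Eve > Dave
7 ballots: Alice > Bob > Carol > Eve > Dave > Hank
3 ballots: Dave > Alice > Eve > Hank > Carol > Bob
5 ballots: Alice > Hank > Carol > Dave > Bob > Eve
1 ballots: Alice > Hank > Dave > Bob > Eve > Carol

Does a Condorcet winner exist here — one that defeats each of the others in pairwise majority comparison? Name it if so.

Head-to-head results (41 voters total):
Bob vs Hank: Hank wins 22–19.
Bob vs Eve: Bob wins 25–16.
Bob vs Alice: Bob wins 25–16.
Bob vs Dave: Dave wins 22–19.
Bob vs Carol: Bob wins 21–20.
Hank vs Eve: Eve wins 23–18.
Hank vs Alice: Alice wins 28–13.
Hank vs Dave: Hank wins 31–10.
Hank vs Carol: Hank wins 22–19.
Eve vs Alice: Alice wins 28–13.
Eve vs Dave: Eve wins 32–9.
Eve vs Carol: Carol wins 24–17.
Alice vs Dave: Alice wins 25–16.
Alice vs Carol: Alice wins 29–12.
Dave vs Carol: Carol wins 24–17.
No candidate beats all others: Bob beats Eve beats Hank beats Bob, a majority cycle.

There is no Condorcet winner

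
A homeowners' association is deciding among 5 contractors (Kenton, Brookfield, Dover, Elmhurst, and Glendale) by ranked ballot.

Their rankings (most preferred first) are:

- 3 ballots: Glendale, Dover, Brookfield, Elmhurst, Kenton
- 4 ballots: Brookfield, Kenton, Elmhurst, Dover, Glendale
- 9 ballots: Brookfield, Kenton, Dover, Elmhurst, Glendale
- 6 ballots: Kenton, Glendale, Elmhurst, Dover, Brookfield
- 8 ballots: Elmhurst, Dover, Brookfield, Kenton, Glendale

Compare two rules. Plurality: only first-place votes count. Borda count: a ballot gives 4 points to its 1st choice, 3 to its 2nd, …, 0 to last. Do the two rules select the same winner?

Yes

Plurality first-place counts: Kenton 6, Brookfield 13, Dover 0, Elmhurst 8, Glendale 3 → Brookfield.
Borda totals: Kenton 71, Brookfield 74, Dover 61, Elmhurst 64, Glendale 30 → Brookfield.
The two rules agree on Brookfield.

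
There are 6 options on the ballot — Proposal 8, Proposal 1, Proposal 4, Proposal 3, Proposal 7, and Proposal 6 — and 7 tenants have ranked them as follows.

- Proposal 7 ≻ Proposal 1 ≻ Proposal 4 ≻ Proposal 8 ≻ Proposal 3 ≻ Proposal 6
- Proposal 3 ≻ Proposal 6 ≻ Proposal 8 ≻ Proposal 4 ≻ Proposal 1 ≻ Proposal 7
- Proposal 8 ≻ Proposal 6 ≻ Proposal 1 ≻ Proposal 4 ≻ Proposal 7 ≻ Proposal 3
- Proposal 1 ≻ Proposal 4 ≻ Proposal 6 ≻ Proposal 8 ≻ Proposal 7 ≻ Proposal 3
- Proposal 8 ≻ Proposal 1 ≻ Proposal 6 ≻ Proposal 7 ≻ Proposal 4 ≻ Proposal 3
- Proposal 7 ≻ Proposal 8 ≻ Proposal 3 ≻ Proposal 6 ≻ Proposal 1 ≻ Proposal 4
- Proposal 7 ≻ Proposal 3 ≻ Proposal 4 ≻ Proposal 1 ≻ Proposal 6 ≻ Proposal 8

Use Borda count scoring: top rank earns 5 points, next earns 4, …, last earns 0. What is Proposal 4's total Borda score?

15

Borda scores:
  Proposal 8: 2 + 3 + 5 + 2 + 5 + 4 + 0 = 21
  Proposal 1: 4 + 1 + 3 + 5 + 4 + 1 + 2 = 20
  Proposal 4: 3 + 2 + 2 + 4 + 1 + 0 + 3 = 15
  Proposal 3: 1 + 5 + 0 + 0 + 0 + 3 + 4 = 13
  Proposal 7: 5 + 0 + 1 + 1 + 2 + 5 + 5 = 19
  Proposal 6: 0 + 4 + 4 + 3 + 3 + 2 + 1 = 17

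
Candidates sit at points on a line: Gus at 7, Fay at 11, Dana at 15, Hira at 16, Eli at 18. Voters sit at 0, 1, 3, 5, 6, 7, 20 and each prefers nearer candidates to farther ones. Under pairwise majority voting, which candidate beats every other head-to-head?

Gus

With single-peaked preferences on a line, the Condorcet winner is the candidate closest to the median voter.
The median voter (position 5) is closest to Gus at 7.
Check: Gus vs Eli — voters closer to Gus: 6 of 7.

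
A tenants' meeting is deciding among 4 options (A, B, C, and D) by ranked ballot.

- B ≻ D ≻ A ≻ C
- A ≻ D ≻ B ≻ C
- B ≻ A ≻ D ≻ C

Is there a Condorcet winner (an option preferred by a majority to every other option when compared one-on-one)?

Yes

Head-to-head results (3 voters total):
A vs B: B wins 2–1.
A vs C: A wins 3–0.
A vs D: A wins 2–1.
B vs C: B wins 3–0.
B vs D: B wins 2–1.
C vs D: D wins 3–0.
B beats each rival — A (2–1), C (3–0), D (2–1) — so B is the Condorcet winner.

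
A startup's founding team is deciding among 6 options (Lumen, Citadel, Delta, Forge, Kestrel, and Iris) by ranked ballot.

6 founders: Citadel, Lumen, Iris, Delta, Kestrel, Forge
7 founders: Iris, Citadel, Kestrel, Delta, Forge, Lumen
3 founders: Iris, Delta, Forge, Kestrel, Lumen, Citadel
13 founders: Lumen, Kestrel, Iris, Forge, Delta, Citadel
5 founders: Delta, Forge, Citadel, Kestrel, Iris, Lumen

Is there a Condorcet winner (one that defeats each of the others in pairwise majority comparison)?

No

Head-to-head results (34 voters total):
Lumen vs Citadel: Citadel wins 18–16.
Lumen vs Delta: Lumen wins 19–15.
Lumen vs Forge: Lumen wins 19–15.
Lumen vs Kestrel: Lumen wins 19–15.
Lumen vs Iris: Lumen wins 19–15.
Citadel vs Delta: Delta wins 21–13.
Citadel vs Forge: Forge wins 21–13.
Citadel vs Kestrel: Citadel wins 18–16.
Citadel vs Iris: Iris wins 23–11.
Delta vs Forge: Delta wins 21–13.
Delta vs Kestrel: Kestrel wins 20–14.
Delta vs Iris: Iris wins 29–5.
Forge vs Kestrel: Kestrel wins 26–8.
Forge vs Iris: Iris wins 29–5.
Kestrel vs Iris: Kestrel wins 18–16.
No candidate beats all others: Lumen beats Delta beats Citadel beats Lumen, a majority cycle.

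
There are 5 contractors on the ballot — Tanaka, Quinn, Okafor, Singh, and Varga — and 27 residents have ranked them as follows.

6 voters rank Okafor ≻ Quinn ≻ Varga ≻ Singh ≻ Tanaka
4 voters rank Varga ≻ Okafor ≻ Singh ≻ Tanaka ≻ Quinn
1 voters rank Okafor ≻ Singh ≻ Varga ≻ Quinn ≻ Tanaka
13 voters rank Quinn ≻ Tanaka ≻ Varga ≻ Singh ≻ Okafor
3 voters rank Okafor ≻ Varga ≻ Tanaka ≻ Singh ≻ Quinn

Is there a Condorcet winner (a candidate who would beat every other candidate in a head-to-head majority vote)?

No

Head-to-head results (27 voters total):
Tanaka vs Quinn: Quinn wins 20–7.
Tanaka vs Okafor: Okafor wins 14–13.
Tanaka vs Singh: Tanaka wins 16–11.
Tanaka vs Varga: Varga wins 14–13.
Quinn vs Okafor: Okafor wins 14–13.
Quinn vs Singh: Quinn wins 19–8.
Quinn vs Varga: Quinn wins 19–8.
Okafor vs Singh: Okafor wins 14–13.
Okafor vs Varga: Varga wins 17–10.
Singh vs Varga: Varga wins 26–1.
No candidate beats all others: Quinn beats Varga beats Okafor beats Quinn, a majority cycle.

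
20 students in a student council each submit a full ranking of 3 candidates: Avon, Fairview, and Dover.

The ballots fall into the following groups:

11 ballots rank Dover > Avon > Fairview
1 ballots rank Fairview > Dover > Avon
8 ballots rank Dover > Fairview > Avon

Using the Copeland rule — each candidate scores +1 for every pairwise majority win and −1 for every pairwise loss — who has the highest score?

Pairwise results:
  Avon vs Fairview: Avon wins 11–9.
  Avon vs Dover: Dover wins 20–0.
  Fairview vs Dover: Dover wins 19–1.
Copeland scores (wins − losses):
  Avon: 1 − 1 = 0
  Fairview: 0 − 2 = -2
  Dover: 2 − 0 = 2
Dover has the best Copeland score.

Dover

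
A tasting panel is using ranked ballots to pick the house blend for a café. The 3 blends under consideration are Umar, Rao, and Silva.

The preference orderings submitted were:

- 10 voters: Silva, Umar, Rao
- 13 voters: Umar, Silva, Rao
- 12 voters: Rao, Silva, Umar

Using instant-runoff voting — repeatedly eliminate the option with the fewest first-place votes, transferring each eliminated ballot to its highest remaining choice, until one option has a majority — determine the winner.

Umar

Round 1: Umar 13, Rao 12, Silva 10. Silva has the fewest and is eliminated.
Round 2: Umar 23, Rao 12. Umar has a majority.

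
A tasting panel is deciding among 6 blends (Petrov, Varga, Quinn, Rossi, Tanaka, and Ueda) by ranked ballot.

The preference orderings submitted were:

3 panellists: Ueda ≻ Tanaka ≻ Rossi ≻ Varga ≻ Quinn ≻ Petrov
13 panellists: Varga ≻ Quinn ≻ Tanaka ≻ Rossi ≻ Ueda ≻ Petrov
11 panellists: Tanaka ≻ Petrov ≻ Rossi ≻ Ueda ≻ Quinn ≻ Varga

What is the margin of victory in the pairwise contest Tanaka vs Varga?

Ballots ranking Tanaka above Varga: 3+11 = 14.
Ballots ranking Varga above Tanaka: 13.
Tanaka wins 14–13, a margin of 1.

1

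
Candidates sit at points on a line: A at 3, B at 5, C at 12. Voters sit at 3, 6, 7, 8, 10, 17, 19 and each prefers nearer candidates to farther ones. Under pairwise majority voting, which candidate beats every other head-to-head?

With single-peaked preferences on a line, the Condorcet winner is the candidate closest to the median voter.
The median voter (position 8) is closest to B at 5.
Check: B vs C — voters closer to B: 4 of 7.

B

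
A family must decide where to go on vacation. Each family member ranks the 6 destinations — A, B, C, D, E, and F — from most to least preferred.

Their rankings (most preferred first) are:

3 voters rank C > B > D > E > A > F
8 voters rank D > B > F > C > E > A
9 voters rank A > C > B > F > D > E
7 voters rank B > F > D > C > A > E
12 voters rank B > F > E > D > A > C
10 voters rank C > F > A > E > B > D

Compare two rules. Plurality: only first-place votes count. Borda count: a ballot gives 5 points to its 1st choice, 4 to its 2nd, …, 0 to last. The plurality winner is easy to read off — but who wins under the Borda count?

Plurality first-place counts: A 9, B 19, C 13, D 8, E 0, F 0 → B.
Borda totals: A 97, B 176, C 131, D 103, E 70, F 158 → B.

B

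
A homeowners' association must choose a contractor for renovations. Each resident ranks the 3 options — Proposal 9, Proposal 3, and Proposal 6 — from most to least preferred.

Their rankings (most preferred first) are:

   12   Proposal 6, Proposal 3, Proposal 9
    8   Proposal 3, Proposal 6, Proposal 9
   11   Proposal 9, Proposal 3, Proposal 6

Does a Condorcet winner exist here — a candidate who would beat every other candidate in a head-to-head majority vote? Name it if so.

Proposal 3

Head-to-head results (31 voters total):
Proposal 9 vs Proposal 3: Proposal 3 wins 20–11.
Proposal 9 vs Proposal 6: Proposal 6 wins 20–11.
Proposal 3 vs Proposal 6: Proposal 3 wins 19–12.
Proposal 3 beats each rival — Proposal 9 (20–11), Proposal 6 (19–12) — so Proposal 3 is the Condorcet winner.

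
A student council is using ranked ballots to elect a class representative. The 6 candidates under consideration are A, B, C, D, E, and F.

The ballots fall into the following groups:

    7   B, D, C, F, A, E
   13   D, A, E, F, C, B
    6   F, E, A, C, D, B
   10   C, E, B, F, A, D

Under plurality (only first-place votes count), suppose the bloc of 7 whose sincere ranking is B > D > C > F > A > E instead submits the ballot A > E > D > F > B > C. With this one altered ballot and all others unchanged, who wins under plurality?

First-place totals with the altered ballot: A 7, B 0, C 10, D 13, E 0, F 6.
The winner is unchanged: still D.

D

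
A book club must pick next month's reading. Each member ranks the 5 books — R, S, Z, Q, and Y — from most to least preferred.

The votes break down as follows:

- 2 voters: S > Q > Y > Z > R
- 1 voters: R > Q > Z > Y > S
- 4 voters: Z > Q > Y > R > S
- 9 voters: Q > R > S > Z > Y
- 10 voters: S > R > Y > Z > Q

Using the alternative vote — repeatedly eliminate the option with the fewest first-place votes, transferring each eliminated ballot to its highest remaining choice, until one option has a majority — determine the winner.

Q

Round 1: S 12, Q 9, Z 4, R 1, Y 0. Y has the fewest and is eliminated.
Round 2: S 12, Q 9, Z 4, R 1. R has the fewest and is eliminated.
Round 3: S 12, Q 10, Z 4. Z has the fewest and is eliminated.
Round 4: Q 14, S 12. Q has a majority.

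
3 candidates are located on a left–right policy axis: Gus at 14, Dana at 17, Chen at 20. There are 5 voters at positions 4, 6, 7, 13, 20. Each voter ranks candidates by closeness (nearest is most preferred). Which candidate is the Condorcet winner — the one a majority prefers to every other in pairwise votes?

Gus

With single-peaked preferences on a line, the Condorcet winner is the candidate closest to the median voter.
The median voter (position 7) is closest to Gus at 14.
Check: Gus vs Dana — voters closer to Gus: 4 of 5.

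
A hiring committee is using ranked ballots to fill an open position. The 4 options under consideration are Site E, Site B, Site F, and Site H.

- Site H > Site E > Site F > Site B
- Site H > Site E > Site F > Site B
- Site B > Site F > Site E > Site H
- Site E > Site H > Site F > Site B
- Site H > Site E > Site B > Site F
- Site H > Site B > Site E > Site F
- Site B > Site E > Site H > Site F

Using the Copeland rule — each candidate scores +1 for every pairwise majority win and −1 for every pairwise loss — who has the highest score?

Site H

Pairwise results:
  Site E vs Site B: Site E wins 4–3.
  Site E vs Site F: Site E wins 6–1.
  Site E vs Site H: Site H wins 4–3.
  Site B vs Site F: Site B wins 4–3.
  Site B vs Site H: Site H wins 5–2.
  Site F vs Site H: Site H wins 6–1.
Copeland scores (wins − losses):
  Site E: 2 − 1 = 1
  Site B: 1 − 2 = -1
  Site F: 0 − 3 = -3
  Site H: 3 − 0 = 3
Site H has the best Copeland score.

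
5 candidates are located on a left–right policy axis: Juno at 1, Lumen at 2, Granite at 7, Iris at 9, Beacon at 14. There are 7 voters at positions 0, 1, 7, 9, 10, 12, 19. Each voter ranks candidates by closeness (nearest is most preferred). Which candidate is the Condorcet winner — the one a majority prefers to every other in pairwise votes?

Iris

With single-peaked preferences on a line, the Condorcet winner is the candidate closest to the median voter.
The median voter (position 9) is closest to Iris at 9.
Check: Iris vs Granite — voters closer to Iris: 4 of 7.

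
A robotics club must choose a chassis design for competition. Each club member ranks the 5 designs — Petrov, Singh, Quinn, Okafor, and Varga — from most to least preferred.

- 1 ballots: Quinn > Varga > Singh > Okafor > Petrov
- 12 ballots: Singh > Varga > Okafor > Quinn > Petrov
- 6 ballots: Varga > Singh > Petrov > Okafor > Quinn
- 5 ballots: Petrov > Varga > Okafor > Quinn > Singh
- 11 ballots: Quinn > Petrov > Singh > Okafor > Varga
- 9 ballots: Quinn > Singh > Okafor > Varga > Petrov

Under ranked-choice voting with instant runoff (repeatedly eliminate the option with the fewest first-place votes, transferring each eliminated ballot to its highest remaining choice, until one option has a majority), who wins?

Quinn

Round 1: Quinn 21, Singh 12, Varga 6, Petrov 5, Okafor 0. Okafor has the fewest and is eliminated.
Round 2: Quinn 21, Singh 12, Varga 6, Petrov 5. Petrov has the fewest and is eliminated.
Round 3: Quinn 21, Singh 12, Varga 11. Varga has the fewest and is eliminated.
Round 4: Quinn 26, Singh 18. Quinn has a majority.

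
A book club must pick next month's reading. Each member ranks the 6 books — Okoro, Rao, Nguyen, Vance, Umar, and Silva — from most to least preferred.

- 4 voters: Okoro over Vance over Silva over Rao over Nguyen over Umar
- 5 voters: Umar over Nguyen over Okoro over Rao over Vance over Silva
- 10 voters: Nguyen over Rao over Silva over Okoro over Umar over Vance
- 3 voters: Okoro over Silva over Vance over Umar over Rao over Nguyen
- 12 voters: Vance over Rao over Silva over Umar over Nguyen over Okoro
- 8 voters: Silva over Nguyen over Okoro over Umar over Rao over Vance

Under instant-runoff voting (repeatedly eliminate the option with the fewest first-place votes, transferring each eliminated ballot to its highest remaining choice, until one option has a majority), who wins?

Nguyen

Round 1: Vance 12, Nguyen 10, Silva 8, Okoro 7, Umar 5, Rao 0. Rao has the fewest and is eliminated.
Round 2: Vance 12, Nguyen 10, Silva 8, Okoro 7, Umar 5. Umar has the fewest and is eliminated.
Round 3: Nguyen 15, Vance 12, Silva 8, Okoro 7. Okoro has the fewest and is eliminated.
Round 4: Vance 16, Nguyen 15, Silva 11. Silva has the fewest and is eliminated.
Round 5: Nguyen 23, Vance 19. Nguyen has a majority.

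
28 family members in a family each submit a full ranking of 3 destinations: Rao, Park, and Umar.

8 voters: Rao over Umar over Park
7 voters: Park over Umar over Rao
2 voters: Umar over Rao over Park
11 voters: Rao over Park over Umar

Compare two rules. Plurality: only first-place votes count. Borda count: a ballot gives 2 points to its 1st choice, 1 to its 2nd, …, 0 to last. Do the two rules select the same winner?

Yes

Plurality first-place counts: Rao 19, Park 7, Umar 2 → Rao.
Borda totals: Rao 40, Park 25, Umar 19 → Rao.
The two rules agree on Rao.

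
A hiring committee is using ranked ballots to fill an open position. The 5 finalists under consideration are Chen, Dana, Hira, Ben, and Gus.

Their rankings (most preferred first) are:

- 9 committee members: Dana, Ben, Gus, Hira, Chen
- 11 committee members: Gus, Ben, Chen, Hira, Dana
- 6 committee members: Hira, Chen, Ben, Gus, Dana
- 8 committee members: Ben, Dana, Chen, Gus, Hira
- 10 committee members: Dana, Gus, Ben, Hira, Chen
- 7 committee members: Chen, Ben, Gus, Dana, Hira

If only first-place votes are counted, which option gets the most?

Dana

First-place vote totals:
  Chen: 7
  Dana: 19
  Hira: 6
  Ben: 8
  Gus: 11
Dana has the most first-place votes.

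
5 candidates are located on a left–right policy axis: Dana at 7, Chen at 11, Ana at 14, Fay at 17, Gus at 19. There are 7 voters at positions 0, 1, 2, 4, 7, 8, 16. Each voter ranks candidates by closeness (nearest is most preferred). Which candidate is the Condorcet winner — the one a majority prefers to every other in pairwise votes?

With single-peaked preferences on a line, the Condorcet winner is the candidate closest to the median voter.
The median voter (position 4) is closest to Dana at 7.
Check: Dana vs Ana — voters closer to Dana: 6 of 7.

Dana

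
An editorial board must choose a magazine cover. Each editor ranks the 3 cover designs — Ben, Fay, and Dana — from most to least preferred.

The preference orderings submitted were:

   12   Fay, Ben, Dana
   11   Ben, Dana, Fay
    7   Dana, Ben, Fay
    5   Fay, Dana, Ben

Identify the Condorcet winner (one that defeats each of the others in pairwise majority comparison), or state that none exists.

Ben

Head-to-head results (35 voters total):
Ben vs Fay: Ben wins 18–17.
Ben vs Dana: Ben wins 23–12.
Fay vs Dana: Dana wins 18–17.
Ben beats each rival — Fay (18–17), Dana (23–12) — so Ben is the Condorcet winner.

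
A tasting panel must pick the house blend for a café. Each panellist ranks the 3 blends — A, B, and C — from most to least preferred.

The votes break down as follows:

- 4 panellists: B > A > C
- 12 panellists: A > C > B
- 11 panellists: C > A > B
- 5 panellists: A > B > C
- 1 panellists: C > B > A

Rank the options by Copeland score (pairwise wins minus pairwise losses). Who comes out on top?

Pairwise results:
  A vs B: A wins 28–5.
  A vs C: A wins 21–12.
  B vs C: C wins 24–9.
Copeland scores (wins − losses):
  A: 2 − 0 = 2
  B: 0 − 2 = -2
  C: 1 − 1 = 0
A has the best Copeland score.

A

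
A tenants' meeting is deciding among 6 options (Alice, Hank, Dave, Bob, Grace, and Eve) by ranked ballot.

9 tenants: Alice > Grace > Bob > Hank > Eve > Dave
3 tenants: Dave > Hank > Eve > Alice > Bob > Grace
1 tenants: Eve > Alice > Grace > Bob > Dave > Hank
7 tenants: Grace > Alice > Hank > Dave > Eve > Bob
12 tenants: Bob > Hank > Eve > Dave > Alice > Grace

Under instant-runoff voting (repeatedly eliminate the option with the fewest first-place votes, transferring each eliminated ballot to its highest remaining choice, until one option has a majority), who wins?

Alice

Round 1: Bob 12, Alice 9, Grace 7, Dave 3, Eve 1, Hank 0. Hank has the fewest and is eliminated.
Round 2: Bob 12, Alice 9, Grace 7, Dave 3, Eve 1. Eve has the fewest and is eliminated.
Round 3: Bob 12, Alice 10, Grace 7, Dave 3. Dave has the fewest and is eliminated.
Round 4: Alice 13, Bob 12, Grace 7. Grace has the fewest and is eliminated.
Round 5: Alice 20, Bob 12. Alice has a majority.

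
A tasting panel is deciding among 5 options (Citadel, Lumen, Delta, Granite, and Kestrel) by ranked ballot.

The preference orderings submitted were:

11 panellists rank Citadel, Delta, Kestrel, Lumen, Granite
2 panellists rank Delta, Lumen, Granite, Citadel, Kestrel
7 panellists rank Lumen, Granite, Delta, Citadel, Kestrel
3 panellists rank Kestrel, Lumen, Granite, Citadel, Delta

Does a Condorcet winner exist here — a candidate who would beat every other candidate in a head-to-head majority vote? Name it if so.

There is no Condorcet winner

Head-to-head results (23 voters total):
Citadel vs Lumen: Lumen wins 12–11.
Citadel vs Delta: Citadel wins 14–9.
Citadel vs Granite: Granite wins 12–11.
Citadel vs Kestrel: Citadel wins 20–3.
Lumen vs Delta: Delta wins 13–10.
Lumen vs Granite: Lumen wins 23–0.
Lumen vs Kestrel: Kestrel wins 14–9.
Delta vs Granite: Delta wins 13–10.
Delta vs Kestrel: Delta wins 20–3.
Granite vs Kestrel: Kestrel wins 14–9.
No candidate beats all others: Citadel beats Delta beats Lumen beats Citadel, a majority cycle.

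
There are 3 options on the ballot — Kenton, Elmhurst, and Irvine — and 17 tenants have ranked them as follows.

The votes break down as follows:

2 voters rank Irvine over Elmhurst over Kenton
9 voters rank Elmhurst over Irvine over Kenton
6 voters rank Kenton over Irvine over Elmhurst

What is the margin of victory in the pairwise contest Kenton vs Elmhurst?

5

Ballots ranking Kenton above Elmhurst: 6.
Ballots ranking Elmhurst above Kenton: 2+9 = 11.
Elmhurst wins 11–6, a margin of 5.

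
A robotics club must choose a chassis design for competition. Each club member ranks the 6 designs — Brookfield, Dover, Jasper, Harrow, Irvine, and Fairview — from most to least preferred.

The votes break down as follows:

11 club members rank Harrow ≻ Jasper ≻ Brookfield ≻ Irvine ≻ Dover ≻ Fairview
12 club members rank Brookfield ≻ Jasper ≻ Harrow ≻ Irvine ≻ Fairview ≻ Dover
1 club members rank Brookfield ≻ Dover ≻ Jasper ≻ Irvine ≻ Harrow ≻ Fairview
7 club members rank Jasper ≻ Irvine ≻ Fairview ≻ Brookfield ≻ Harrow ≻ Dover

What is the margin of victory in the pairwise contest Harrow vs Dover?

29

Ballots ranking Harrow above Dover: 11+12+7 = 30.
Ballots ranking Dover above Harrow: 1.
Harrow wins 30–1, a margin of 29.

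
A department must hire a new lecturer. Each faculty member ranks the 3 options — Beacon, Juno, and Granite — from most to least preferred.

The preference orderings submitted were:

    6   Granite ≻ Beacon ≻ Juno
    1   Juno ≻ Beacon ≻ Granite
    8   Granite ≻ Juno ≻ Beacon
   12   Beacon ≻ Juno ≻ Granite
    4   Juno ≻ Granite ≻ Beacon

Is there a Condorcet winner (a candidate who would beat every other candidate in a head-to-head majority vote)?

Head-to-head results (31 voters total):
Beacon vs Juno: Beacon wins 18–13.
Beacon vs Granite: Granite wins 18–13.
Juno vs Granite: Juno wins 17–14.
No candidate beats all others: Beacon beats Juno beats Granite beats Beacon, a majority cycle.

No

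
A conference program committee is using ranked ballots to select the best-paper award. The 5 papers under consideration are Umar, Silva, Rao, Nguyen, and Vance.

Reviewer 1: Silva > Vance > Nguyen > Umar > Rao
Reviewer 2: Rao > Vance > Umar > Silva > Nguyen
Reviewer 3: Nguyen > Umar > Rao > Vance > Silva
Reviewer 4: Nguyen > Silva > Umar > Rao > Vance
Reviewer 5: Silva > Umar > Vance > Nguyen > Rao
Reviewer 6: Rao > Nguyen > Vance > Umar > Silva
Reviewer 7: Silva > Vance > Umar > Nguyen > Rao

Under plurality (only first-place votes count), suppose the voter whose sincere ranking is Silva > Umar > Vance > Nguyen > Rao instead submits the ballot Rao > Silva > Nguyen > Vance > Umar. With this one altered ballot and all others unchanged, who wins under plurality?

First-place totals with the altered ballot: Umar 0, Silva 2, Rao 3, Nguyen 2, Vance 0.
The switch changes the winner from Silva to Rao.

Rao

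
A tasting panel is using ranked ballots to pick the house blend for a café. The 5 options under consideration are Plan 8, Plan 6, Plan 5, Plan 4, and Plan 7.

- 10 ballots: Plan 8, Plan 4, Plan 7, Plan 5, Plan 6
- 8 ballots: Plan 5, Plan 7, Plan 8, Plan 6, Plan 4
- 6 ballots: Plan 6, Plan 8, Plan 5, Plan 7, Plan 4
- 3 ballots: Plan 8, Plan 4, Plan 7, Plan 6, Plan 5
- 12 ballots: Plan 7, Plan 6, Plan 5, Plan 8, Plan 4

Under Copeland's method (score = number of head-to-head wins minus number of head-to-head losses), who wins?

Pairwise results:
  Plan 8 vs Plan 6: Plan 8 wins 21–18.
  Plan 8 vs Plan 5: Plan 5 wins 20–19.
  Plan 8 vs Plan 4: Plan 8 wins 39–0.
  Plan 8 vs Plan 7: Plan 7 wins 20–19.
  Plan 6 vs Plan 5: Plan 6 wins 21–18.
  Plan 6 vs Plan 4: Plan 6 wins 26–13.
  Plan 6 vs Plan 7: Plan 7 wins 33–6.
  Plan 5 vs Plan 4: Plan 5 wins 26–13.
  Plan 5 vs Plan 7: Plan 7 wins 25–14.
  Plan 4 vs Plan 7: Plan 7 wins 26–13.
Copeland scores (wins − losses):
  Plan 8: 2 − 2 = 0
  Plan 6: 2 − 2 = 0
  Plan 5: 2 − 2 = 0
  Plan 4: 0 − 4 = -4
  Plan 7: 4 − 0 = 4
Plan 7 has the best Copeland score.

Plan 7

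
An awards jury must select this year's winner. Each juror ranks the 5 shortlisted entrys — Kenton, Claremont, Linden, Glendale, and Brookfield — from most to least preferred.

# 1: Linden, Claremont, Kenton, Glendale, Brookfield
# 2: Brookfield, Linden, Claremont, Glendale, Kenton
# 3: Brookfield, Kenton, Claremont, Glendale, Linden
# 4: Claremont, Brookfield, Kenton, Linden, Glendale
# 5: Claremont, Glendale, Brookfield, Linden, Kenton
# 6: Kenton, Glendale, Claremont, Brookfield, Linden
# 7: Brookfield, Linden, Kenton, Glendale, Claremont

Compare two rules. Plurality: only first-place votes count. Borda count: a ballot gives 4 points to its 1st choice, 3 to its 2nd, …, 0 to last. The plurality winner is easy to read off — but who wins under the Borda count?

Brookfield

Plurality first-place counts: Kenton 1, Claremont 2, Linden 1, Glendale 0, Brookfield 3 → Brookfield.
Borda totals: Kenton 13, Claremont 17, Linden 12, Glendale 10, Brookfield 18 → Brookfield.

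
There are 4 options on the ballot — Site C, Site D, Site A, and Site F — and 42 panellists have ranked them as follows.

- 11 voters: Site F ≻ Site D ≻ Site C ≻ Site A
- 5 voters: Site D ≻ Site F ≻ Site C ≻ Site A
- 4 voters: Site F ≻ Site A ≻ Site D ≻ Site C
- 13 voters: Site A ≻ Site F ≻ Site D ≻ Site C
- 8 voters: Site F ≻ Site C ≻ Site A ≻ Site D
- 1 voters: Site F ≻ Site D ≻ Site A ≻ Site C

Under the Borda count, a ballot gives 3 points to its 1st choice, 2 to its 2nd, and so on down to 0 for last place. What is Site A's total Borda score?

Borda scores:
  Site C: 11·1 + 5·1 + 4·0 + 13·0 + 8·2 + 0 = 32
  Site D: 11·2 + 5·3 + 4·1 + 13·1 + 8·0 + 2 = 56
  Site A: 11·0 + 5·0 + 4·2 + 13·3 + 8·1 + 1 = 56
  Site F: 11·3 + 5·2 + 4·3 + 13·2 + 8·3 + 3 = 108

56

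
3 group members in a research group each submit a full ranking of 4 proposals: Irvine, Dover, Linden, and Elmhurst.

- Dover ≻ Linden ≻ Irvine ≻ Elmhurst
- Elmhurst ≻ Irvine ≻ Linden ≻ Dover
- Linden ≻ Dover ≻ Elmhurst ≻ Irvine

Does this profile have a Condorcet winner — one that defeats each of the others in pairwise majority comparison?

Yes

Head-to-head results (3 voters total):
Irvine vs Dover: Dover wins 2–1.
Irvine vs Linden: Linden wins 2–1.
Irvine vs Elmhurst: Elmhurst wins 2–1.
Dover vs Linden: Linden wins 2–1.
Dover vs Elmhurst: Dover wins 2–1.
Linden vs Elmhurst: Linden wins 2–1.
Linden beats each rival — Irvine (2–1), Dover (2–1), Elmhurst (2–1) — so Linden is the Condorcet winner.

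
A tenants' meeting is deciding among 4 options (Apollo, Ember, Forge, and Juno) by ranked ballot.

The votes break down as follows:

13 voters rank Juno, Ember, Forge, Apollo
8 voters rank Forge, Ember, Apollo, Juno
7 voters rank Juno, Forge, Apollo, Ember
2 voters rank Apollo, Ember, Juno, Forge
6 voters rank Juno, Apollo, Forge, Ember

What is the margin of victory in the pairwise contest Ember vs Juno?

16

Ballots ranking Ember above Juno: 8+2 = 10.
Ballots ranking Juno above Ember: 13+7+6 = 26.
Juno wins 26–10, a margin of 16.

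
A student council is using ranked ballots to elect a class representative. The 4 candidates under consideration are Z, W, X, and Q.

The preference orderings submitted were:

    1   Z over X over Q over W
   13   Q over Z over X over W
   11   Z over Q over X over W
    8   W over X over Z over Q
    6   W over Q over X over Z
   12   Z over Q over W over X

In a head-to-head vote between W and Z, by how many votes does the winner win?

23

Ballots ranking W above Z: 8+6 = 14.
Ballots ranking Z above W: 1+13+11+12 = 37.
Z wins 37–14, a margin of 23.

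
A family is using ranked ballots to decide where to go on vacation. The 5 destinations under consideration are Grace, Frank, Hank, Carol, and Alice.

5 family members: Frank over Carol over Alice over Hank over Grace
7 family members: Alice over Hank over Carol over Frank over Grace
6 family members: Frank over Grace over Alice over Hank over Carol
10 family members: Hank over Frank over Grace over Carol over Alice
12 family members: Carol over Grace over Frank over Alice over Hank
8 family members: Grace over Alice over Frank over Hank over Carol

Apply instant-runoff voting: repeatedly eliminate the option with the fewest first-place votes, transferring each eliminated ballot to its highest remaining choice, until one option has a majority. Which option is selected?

Round 1: Carol 12, Frank 11, Hank 10, Grace 8, Alice 7. Alice has the fewest and is eliminated.
Round 2: Hank 17, Carol 12, Frank 11, Grace 8. Grace has the fewest and is eliminated.
Round 3: Frank 19, Hank 17, Carol 12. Carol has the fewest and is eliminated.
Round 4: Frank 31, Hank 17. Frank has a majority.

Frank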